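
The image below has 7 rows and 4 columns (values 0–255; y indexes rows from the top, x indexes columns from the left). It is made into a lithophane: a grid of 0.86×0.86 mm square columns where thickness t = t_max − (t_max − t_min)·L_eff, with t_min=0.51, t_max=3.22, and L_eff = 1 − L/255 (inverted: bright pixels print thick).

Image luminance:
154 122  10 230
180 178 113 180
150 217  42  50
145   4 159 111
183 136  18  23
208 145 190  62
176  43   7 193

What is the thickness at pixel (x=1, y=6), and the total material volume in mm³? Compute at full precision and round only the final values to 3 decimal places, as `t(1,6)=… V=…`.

span = t_max - t_min = 3.22 - 0.51 = 2.710
L(1,6) = 43, L_eff = 1 - 43/255 = 0.831373 (inverted)
t(1,6) = 3.22 - 2.710·0.831373 = 0.967
Σt over all 7·4 pixels = 431133/8500 ≈ 50.7215294
V = pitch²·Σt = 0.86²·431133/8500 = 37.514

t(1,6)=0.967 V=37.514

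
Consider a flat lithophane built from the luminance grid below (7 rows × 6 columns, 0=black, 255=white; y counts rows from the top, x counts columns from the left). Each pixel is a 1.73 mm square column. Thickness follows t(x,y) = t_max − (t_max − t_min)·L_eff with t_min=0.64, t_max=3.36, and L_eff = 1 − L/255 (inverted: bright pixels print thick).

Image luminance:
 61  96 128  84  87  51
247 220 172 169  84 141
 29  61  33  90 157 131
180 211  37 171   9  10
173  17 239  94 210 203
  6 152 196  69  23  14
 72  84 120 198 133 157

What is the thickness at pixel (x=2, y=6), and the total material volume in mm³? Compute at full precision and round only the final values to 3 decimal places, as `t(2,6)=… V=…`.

span = t_max - t_min = 3.36 - 0.64 = 2.720
L(2,6) = 120, L_eff = 1 - 120/255 = 0.529412 (inverted)
t(2,6) = 3.36 - 2.720·0.529412 = 1.920
Σt over all 7·6 pixels = 29356/375 ≈ 78.2826667
V = pitch²·Σt = 1.73²·29356/375 = 234.292

t(2,6)=1.920 V=234.292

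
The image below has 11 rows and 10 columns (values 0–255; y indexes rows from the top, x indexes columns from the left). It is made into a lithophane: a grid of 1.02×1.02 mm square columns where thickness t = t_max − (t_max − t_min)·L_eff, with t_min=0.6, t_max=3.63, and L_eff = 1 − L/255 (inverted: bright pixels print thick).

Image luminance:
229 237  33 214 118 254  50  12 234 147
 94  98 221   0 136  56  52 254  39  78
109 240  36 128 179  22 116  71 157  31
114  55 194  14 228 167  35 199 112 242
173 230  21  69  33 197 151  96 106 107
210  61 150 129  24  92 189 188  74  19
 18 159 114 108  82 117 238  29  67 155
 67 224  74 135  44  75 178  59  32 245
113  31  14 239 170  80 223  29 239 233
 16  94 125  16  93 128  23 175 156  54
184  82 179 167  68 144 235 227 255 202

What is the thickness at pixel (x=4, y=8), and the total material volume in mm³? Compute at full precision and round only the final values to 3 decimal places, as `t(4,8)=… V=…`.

span = t_max - t_min = 3.63 - 0.6 = 3.030
L(4,8) = 170, L_eff = 1 - 170/255 = 0.333333 (inverted)
t(4,8) = 3.63 - 3.030·0.333333 = 2.620
Σt over all 11·10 pixels = 964169/4250 ≈ 226.8632941
V = pitch²·Σt = 1.02²·964169/4250 = 236.029

t(4,8)=2.620 V=236.029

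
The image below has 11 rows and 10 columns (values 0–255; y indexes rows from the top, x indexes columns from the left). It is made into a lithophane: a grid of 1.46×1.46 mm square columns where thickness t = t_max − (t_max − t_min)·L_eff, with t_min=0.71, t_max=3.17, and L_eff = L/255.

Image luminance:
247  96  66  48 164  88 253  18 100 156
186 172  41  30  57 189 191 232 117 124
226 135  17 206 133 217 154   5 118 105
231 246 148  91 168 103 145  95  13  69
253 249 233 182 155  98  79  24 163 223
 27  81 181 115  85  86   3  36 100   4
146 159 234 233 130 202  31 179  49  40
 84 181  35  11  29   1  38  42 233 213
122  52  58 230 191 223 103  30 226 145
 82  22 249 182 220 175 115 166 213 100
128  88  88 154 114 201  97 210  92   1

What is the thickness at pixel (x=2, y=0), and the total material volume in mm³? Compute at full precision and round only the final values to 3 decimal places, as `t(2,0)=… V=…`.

span = t_max - t_min = 3.17 - 0.71 = 2.460
L(2,0) = 66, L_eff = 66/255 = 0.258824
t(2,0) = 3.17 - 2.460·0.258824 = 2.533
Σt over all 11·10 pixels = 911091/4250 ≈ 214.3743529
V = pitch²·Σt = 1.46²·911091/4250 = 456.960

t(2,0)=2.533 V=456.960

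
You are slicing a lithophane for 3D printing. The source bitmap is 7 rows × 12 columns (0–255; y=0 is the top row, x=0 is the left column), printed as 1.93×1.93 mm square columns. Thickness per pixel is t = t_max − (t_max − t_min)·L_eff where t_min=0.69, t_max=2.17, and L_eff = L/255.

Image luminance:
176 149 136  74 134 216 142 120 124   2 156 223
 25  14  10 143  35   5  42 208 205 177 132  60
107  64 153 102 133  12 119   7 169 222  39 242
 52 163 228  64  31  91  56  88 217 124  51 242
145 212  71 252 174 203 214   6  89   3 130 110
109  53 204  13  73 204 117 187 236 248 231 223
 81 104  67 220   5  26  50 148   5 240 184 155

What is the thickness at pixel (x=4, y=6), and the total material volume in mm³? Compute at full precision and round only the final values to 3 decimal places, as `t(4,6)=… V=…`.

t(4,6)=2.141 V=456.818

span = t_max - t_min = 2.17 - 0.69 = 1.480
L(4,6) = 5, L_eff = 5/255 = 0.019608
t(4,6) = 2.17 - 1.480·0.019608 = 2.141
Σt over all 7·12 pixels = 781823/6375 ≈ 122.6389020
V = pitch²·Σt = 1.93²·781823/6375 = 456.818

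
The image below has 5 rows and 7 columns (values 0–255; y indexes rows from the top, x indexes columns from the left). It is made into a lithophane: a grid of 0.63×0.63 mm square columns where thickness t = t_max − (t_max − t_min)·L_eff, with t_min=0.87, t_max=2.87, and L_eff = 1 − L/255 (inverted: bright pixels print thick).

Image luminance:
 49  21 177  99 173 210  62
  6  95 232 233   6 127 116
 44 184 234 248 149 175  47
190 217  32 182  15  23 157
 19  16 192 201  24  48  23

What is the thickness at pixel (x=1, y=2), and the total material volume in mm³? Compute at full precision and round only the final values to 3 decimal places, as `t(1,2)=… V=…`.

t(1,2)=2.313 V=24.618

span = t_max - t_min = 2.87 - 0.87 = 2.000
L(1,2) = 184, L_eff = 1 - 184/255 = 0.278431 (inverted)
t(1,2) = 2.87 - 2.000·0.278431 = 2.313
Σt over all 5·7 pixels = 21089/340 ≈ 62.0264706
V = pitch²·Σt = 0.63²·21089/340 = 24.618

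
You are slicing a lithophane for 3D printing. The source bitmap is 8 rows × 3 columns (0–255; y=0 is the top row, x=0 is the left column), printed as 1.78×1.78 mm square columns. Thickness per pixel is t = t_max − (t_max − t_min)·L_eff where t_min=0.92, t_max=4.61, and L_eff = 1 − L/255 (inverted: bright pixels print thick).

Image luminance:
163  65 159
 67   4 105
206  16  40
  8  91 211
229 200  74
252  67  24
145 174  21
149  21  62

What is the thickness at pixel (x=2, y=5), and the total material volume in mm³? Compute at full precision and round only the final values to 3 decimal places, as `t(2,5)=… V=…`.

t(2,5)=1.267 V=187.010

span = t_max - t_min = 4.61 - 0.92 = 3.690
L(2,5) = 24, L_eff = 1 - 24/255 = 0.905882 (inverted)
t(2,5) = 4.61 - 3.690·0.905882 = 1.267
Σt over all 8·3 pixels = 501699/8500 ≈ 59.0234118
V = pitch²·Σt = 1.78²·501699/8500 = 187.010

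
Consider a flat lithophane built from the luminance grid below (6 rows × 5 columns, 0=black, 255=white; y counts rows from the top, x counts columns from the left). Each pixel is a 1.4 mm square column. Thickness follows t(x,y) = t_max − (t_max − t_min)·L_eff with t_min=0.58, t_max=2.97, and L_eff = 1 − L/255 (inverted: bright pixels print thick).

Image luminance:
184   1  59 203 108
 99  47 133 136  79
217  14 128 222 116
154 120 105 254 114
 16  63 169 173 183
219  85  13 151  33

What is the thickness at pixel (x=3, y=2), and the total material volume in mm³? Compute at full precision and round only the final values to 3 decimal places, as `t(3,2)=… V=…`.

t(3,2)=2.661 V=100.200

span = t_max - t_min = 2.97 - 0.58 = 2.390
L(3,2) = 222, L_eff = 1 - 222/255 = 0.129412 (inverted)
t(3,2) = 2.97 - 2.390·0.129412 = 2.661
Σt over all 6·5 pixels = 651811/12750 ≈ 51.1224314
V = pitch²·Σt = 1.4²·651811/12750 = 100.200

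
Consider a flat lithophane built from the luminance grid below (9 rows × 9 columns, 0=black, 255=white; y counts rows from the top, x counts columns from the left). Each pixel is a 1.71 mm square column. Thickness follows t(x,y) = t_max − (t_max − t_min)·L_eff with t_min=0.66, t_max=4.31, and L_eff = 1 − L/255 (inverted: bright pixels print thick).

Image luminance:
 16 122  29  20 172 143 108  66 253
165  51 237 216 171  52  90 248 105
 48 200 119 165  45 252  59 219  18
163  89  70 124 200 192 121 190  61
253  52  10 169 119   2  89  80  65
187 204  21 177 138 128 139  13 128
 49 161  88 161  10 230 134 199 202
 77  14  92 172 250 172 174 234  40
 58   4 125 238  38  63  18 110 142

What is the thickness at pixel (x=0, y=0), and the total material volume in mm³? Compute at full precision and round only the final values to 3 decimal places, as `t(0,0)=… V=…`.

span = t_max - t_min = 4.31 - 0.66 = 3.650
L(0,0) = 16, L_eff = 1 - 16/255 = 0.937255 (inverted)
t(0,0) = 4.31 - 3.650·0.937255 = 0.889
Σt over all 9·9 pixels = 33003/170 ≈ 194.1352941
V = pitch²·Σt = 1.71²·33003/170 = 567.671

t(0,0)=0.889 V=567.671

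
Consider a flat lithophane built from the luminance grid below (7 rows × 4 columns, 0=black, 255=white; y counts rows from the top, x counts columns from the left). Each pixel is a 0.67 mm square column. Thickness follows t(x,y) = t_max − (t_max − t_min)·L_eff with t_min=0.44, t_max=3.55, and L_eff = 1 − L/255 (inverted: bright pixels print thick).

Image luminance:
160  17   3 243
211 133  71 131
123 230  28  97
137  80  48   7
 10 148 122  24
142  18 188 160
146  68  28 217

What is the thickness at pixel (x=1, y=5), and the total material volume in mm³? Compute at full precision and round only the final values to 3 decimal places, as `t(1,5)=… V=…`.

span = t_max - t_min = 3.55 - 0.44 = 3.110
L(1,5) = 18, L_eff = 1 - 18/255 = 0.929412 (inverted)
t(1,5) = 3.55 - 3.110·0.929412 = 0.660
Σt over all 7·4 pixels = 24881/510 ≈ 48.7862745
V = pitch²·Σt = 0.67²·24881/510 = 21.900

t(1,5)=0.660 V=21.900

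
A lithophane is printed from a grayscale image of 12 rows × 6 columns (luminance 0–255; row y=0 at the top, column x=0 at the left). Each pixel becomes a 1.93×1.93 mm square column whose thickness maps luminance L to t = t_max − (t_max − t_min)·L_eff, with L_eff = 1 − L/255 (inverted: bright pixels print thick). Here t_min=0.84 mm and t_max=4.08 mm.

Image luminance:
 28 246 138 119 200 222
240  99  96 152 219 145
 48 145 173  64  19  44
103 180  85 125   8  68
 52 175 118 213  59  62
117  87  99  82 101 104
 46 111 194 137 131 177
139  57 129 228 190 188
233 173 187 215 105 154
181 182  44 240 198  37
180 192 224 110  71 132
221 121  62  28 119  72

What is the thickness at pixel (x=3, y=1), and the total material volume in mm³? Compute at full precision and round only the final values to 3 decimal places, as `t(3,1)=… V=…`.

t(3,1)=2.771 V=672.202

span = t_max - t_min = 4.08 - 0.84 = 3.240
L(3,1) = 152, L_eff = 1 - 152/255 = 0.403922 (inverted)
t(3,1) = 4.08 - 3.240·0.403922 = 2.771
Σt over all 12·6 pixels = 383481/2125 ≈ 180.4616471
V = pitch²·Σt = 1.93²·383481/2125 = 672.202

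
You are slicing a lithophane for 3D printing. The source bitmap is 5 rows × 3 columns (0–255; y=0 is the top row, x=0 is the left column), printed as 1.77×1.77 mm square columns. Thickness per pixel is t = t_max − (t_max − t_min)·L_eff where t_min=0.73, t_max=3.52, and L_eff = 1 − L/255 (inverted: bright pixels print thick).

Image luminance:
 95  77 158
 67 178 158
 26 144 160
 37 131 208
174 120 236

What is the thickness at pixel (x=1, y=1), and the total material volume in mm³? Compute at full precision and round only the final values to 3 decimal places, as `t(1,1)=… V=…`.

span = t_max - t_min = 3.52 - 0.73 = 2.790
L(1,1) = 178, L_eff = 1 - 178/255 = 0.301961 (inverted)
t(1,1) = 3.52 - 2.790·0.301961 = 2.678
Σt over all 5·3 pixels = 69048/2125 ≈ 32.4931765
V = pitch²·Σt = 1.77²·69048/2125 = 101.798

t(1,1)=2.678 V=101.798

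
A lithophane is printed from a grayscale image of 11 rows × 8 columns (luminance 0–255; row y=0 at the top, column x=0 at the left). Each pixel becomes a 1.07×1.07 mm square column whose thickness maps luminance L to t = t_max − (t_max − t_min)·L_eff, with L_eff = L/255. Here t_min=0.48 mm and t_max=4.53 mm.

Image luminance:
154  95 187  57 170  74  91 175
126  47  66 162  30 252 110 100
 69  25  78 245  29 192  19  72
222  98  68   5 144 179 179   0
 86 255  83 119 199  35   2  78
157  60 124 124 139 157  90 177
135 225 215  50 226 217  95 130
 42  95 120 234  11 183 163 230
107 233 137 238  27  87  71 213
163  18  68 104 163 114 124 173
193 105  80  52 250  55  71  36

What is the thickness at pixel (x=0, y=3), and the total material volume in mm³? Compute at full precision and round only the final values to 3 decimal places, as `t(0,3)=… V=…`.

span = t_max - t_min = 4.53 - 0.48 = 4.050
L(0,3) = 222, L_eff = 222/255 = 0.870588
t(0,3) = 4.53 - 4.050·0.870588 = 1.004
Σt over all 11·8 pixels = 194961/850 ≈ 229.3658824
V = pitch²·Σt = 1.07²·194961/850 = 262.601

t(0,3)=1.004 V=262.601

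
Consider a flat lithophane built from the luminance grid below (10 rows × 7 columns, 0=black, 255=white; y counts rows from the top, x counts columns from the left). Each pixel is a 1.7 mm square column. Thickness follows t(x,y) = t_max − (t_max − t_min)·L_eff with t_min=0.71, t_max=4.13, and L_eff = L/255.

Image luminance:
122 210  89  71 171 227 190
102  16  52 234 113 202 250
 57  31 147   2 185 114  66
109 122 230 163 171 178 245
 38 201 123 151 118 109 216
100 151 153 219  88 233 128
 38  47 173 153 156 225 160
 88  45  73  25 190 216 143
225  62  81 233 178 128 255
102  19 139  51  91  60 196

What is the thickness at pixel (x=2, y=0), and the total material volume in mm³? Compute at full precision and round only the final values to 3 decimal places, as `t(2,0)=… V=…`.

span = t_max - t_min = 4.13 - 0.71 = 3.420
L(2,0) = 89, L_eff = 89/255 = 0.349020
t(2,0) = 4.13 - 3.420·0.349020 = 2.936
Σt over all 10·7 pixels = 345041/2125 ≈ 162.3722353
V = pitch²·Σt = 1.7²·345041/2125 = 469.256

t(2,0)=2.936 V=469.256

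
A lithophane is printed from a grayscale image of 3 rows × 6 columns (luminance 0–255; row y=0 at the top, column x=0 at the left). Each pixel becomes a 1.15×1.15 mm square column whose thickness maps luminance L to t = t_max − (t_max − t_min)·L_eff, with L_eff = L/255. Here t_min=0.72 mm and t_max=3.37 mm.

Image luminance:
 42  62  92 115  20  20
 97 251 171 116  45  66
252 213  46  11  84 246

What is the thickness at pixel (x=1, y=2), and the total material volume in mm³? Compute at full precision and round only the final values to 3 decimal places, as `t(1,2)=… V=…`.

span = t_max - t_min = 3.37 - 0.72 = 2.650
L(1,2) = 213, L_eff = 213/255 = 0.835294
t(1,2) = 3.37 - 2.650·0.835294 = 1.156
Σt over all 3·6 pixels = 206069/5100 ≈ 40.4056863
V = pitch²·Σt = 1.15²·206069/5100 = 53.437

t(1,2)=1.156 V=53.437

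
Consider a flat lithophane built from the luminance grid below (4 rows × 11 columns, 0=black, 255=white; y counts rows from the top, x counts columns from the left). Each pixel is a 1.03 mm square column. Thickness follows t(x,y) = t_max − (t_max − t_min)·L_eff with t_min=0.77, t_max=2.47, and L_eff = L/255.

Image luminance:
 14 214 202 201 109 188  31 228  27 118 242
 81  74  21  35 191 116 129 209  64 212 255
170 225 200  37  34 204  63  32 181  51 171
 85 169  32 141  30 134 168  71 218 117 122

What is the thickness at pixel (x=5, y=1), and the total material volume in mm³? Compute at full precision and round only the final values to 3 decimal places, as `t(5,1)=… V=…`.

t(5,1)=1.697 V=75.579

span = t_max - t_min = 2.47 - 0.77 = 1.700
L(5,1) = 116, L_eff = 116/255 = 0.454902
t(5,1) = 2.47 - 1.700·0.454902 = 1.697
Σt over all 4·11 pixels = 71.24
V = pitch²·Σt = 1.03²·71.24 = 75.579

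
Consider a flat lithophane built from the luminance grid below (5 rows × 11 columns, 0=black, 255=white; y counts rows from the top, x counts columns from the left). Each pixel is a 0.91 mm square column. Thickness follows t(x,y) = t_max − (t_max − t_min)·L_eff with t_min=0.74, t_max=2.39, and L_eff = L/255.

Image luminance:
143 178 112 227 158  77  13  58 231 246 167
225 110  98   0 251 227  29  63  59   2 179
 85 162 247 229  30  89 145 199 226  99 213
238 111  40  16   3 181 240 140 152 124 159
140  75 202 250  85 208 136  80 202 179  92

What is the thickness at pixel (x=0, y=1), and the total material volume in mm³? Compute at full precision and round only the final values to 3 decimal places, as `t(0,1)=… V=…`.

span = t_max - t_min = 2.39 - 0.74 = 1.650
L(0,1) = 225, L_eff = 225/255 = 0.882353
t(0,1) = 2.39 - 1.650·0.882353 = 0.934
Σt over all 5·11 pixels = 27907/340 ≈ 82.0794118
V = pitch²·Σt = 0.91²·27907/340 = 67.970

t(0,1)=0.934 V=67.970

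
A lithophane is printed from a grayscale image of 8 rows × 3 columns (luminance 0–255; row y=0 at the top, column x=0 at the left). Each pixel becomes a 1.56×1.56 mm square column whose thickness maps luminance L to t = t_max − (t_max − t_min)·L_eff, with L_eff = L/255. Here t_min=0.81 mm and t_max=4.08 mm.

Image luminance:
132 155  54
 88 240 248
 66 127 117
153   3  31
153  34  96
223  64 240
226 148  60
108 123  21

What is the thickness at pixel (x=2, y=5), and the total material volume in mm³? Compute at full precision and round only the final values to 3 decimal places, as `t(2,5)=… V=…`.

t(2,5)=1.002 V=147.485

span = t_max - t_min = 4.08 - 0.81 = 3.270
L(2,5) = 240, L_eff = 240/255 = 0.941176
t(2,5) = 4.08 - 3.270·0.941176 = 1.002
Σt over all 8·3 pixels = 51513/850 ≈ 60.6035294
V = pitch²·Σt = 1.56²·51513/850 = 147.485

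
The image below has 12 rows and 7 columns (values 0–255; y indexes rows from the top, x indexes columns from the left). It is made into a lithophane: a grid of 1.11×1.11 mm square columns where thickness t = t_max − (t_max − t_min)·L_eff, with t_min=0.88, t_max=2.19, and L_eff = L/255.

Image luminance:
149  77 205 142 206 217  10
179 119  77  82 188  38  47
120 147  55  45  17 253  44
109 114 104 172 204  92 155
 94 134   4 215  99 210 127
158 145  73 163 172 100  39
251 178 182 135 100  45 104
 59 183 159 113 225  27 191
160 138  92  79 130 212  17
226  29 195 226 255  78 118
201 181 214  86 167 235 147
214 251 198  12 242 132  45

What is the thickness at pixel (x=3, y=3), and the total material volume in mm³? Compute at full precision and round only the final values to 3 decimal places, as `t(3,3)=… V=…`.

t(3,3)=1.306 V=154.930

span = t_max - t_min = 2.19 - 0.88 = 1.310
L(3,3) = 172, L_eff = 172/255 = 0.674510
t(3,3) = 2.19 - 1.310·0.674510 = 1.306
Σt over all 12·7 pixels = 801622/6375 ≈ 125.7446275
V = pitch²·Σt = 1.11²·801622/6375 = 154.930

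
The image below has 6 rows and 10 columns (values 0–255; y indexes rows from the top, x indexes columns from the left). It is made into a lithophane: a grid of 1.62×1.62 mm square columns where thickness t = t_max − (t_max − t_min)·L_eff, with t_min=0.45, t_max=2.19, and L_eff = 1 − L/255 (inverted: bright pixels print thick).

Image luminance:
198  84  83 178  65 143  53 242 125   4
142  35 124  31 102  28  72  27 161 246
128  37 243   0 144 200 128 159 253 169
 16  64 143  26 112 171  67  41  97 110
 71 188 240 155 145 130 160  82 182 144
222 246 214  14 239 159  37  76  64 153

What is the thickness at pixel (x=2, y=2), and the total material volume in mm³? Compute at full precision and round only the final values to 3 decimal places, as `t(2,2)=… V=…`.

t(2,2)=2.108 V=202.874

span = t_max - t_min = 2.19 - 0.45 = 1.740
L(2,2) = 243, L_eff = 1 - 243/255 = 0.047059 (inverted)
t(2,2) = 2.19 - 1.740·0.047059 = 2.108
Σt over all 6·10 pixels = 164269/2125 ≈ 77.3030588
V = pitch²·Σt = 1.62²·164269/2125 = 202.874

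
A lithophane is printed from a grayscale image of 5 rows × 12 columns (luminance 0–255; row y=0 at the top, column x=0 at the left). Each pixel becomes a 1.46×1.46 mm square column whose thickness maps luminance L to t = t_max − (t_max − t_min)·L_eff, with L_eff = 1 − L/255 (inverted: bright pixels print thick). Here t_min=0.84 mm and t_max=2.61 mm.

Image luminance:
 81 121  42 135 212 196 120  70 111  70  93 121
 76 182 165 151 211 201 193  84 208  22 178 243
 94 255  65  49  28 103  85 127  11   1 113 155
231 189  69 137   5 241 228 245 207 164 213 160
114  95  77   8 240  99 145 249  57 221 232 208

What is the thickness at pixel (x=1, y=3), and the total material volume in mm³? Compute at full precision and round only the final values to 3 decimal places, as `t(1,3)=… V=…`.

span = t_max - t_min = 2.61 - 0.84 = 1.770
L(1,3) = 189, L_eff = 1 - 189/255 = 0.258824 (inverted)
t(1,3) = 2.61 - 1.770·0.258824 = 2.152
Σt over all 5·12 pixels = 456277/4250 ≈ 107.3592941
V = pitch²·Σt = 1.46²·456277/4250 = 228.847

t(1,3)=2.152 V=228.847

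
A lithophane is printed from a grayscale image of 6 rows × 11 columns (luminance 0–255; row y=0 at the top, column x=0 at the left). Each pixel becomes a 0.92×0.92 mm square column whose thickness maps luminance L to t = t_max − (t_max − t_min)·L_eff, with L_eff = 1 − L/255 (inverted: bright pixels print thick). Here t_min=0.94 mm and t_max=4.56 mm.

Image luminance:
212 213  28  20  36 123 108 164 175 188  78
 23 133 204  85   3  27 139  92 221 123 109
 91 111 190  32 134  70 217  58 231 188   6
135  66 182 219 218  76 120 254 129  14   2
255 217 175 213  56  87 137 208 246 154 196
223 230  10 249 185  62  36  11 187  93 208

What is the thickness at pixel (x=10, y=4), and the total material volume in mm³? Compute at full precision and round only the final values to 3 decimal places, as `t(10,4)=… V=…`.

t(10,4)=3.722 V=156.866

span = t_max - t_min = 4.56 - 0.94 = 3.620
L(10,4) = 196, L_eff = 1 - 196/255 = 0.231373 (inverted)
t(10,4) = 4.56 - 3.620·0.231373 = 3.722
Σt over all 6·11 pixels = 157533/850 ≈ 185.3329412
V = pitch²·Σt = 0.92²·157533/850 = 156.866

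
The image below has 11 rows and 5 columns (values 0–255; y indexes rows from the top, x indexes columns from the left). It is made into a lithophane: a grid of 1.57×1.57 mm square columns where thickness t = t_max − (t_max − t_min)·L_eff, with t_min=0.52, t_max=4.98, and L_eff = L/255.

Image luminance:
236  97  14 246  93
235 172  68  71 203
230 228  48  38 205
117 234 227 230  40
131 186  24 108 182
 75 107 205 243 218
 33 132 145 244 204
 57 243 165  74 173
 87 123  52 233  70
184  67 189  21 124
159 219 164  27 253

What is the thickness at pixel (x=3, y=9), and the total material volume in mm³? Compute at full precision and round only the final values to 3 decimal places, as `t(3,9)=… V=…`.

span = t_max - t_min = 4.98 - 0.52 = 4.460
L(3,9) = 21, L_eff = 21/255 = 0.082353
t(3,9) = 4.98 - 4.460·0.082353 = 4.613
Σt over all 11·5 pixels = 286451/2125 ≈ 134.8004706
V = pitch²·Σt = 1.57²·286451/2125 = 332.270

t(3,9)=4.613 V=332.270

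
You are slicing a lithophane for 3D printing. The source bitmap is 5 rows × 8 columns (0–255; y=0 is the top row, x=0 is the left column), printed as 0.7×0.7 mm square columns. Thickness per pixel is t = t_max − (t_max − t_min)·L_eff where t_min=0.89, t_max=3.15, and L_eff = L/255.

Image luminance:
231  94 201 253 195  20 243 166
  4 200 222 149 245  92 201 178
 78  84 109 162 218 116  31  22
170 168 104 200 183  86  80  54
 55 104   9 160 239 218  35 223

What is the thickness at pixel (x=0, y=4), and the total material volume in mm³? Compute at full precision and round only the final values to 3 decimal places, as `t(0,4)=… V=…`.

t(0,4)=2.663 V=37.412

span = t_max - t_min = 3.15 - 0.89 = 2.260
L(0,4) = 55, L_eff = 55/255 = 0.215686
t(0,4) = 3.15 - 2.260·0.215686 = 2.663
Σt over all 5·8 pixels = 486737/6375 ≈ 76.3509020
V = pitch²·Σt = 0.7²·486737/6375 = 37.412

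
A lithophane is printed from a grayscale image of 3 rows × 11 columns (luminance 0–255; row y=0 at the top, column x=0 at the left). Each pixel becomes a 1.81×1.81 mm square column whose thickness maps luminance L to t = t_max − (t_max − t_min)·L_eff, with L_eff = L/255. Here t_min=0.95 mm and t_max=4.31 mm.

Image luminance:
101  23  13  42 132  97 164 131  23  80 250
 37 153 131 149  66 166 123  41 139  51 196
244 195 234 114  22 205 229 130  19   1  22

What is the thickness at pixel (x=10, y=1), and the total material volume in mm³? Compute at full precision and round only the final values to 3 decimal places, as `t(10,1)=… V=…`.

span = t_max - t_min = 4.31 - 0.95 = 3.360
L(10,1) = 196, L_eff = 196/255 = 0.768627
t(10,1) = 4.31 - 3.360·0.768627 = 1.727
Σt over all 3·11 pixels = 93.174
V = pitch²·Σt = 1.81²·93.174 = 305.247

t(10,1)=1.727 V=305.247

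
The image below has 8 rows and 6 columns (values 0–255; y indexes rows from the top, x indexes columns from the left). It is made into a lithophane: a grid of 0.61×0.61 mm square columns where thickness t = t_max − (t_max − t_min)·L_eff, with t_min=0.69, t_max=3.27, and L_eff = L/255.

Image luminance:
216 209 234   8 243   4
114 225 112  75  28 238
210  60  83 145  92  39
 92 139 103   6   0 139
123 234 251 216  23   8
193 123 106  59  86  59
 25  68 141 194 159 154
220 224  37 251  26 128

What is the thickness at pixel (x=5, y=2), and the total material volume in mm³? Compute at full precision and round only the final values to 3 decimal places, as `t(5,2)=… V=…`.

t(5,2)=2.875 V=36.110

span = t_max - t_min = 3.27 - 0.69 = 2.580
L(5,2) = 39, L_eff = 39/255 = 0.152941
t(5,2) = 3.27 - 2.580·0.152941 = 2.875
Σt over all 8·6 pixels = 206217/2125 ≈ 97.0432941
V = pitch²·Σt = 0.61²·206217/2125 = 36.110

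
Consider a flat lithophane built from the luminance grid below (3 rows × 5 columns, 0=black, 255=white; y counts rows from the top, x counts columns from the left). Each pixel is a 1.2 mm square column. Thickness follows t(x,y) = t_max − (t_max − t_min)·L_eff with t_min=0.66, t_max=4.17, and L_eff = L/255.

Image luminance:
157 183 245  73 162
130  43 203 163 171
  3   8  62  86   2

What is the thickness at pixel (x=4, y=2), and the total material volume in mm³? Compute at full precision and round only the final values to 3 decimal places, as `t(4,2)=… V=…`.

t(4,2)=4.142 V=56.554

span = t_max - t_min = 4.17 - 0.66 = 3.510
L(4,2) = 2, L_eff = 2/255 = 0.007843
t(4,2) = 4.17 - 3.510·0.007843 = 4.142
Σt over all 3·5 pixels = 83457/2125 ≈ 39.2738824
V = pitch²·Σt = 1.2²·83457/2125 = 56.554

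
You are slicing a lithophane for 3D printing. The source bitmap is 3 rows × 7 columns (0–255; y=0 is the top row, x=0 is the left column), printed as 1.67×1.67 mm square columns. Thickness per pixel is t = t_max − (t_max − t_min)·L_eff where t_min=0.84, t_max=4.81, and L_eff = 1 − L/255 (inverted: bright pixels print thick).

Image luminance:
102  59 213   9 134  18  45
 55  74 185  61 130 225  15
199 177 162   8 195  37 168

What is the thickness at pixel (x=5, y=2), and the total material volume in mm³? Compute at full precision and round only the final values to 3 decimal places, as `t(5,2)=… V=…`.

t(5,2)=1.416 V=147.802

span = t_max - t_min = 4.81 - 0.84 = 3.970
L(5,2) = 37, L_eff = 1 - 37/255 = 0.854902 (inverted)
t(5,2) = 4.81 - 3.970·0.854902 = 1.416
Σt over all 3·7 pixels = 450469/8500 ≈ 52.9963529
V = pitch²·Σt = 1.67²·450469/8500 = 147.802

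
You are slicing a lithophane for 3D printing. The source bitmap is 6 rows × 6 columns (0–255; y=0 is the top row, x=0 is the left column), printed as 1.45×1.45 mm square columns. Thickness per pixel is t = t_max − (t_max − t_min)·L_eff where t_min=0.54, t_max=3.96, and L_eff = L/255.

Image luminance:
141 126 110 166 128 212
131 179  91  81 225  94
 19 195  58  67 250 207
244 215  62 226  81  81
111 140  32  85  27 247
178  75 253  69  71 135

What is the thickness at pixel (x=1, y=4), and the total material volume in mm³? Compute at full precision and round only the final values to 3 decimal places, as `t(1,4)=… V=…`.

span = t_max - t_min = 3.96 - 0.54 = 3.420
L(1,4) = 140, L_eff = 140/255 = 0.549020
t(1,4) = 3.96 - 3.420·0.549020 = 2.082
Σt over all 6·6 pixels = 165798/2125 ≈ 78.0225882
V = pitch²·Σt = 1.45²·165798/2125 = 164.042

t(1,4)=2.082 V=164.042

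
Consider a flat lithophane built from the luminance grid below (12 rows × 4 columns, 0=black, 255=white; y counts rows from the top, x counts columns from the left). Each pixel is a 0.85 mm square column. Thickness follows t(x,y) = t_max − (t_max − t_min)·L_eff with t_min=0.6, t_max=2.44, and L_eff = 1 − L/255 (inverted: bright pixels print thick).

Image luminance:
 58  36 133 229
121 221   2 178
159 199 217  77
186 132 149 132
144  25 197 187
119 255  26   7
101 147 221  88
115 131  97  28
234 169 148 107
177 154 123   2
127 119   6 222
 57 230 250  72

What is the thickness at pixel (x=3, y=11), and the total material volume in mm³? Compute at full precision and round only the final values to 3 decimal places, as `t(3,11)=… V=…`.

span = t_max - t_min = 2.44 - 0.6 = 1.840
L(3,11) = 72, L_eff = 1 - 72/255 = 0.717647 (inverted)
t(3,11) = 2.44 - 1.840·0.717647 = 1.120
Σt over all 12·4 pixels = 474044/6375 ≈ 74.3598431
V = pitch²·Σt = 0.85²·474044/6375 = 53.725

t(3,11)=1.120 V=53.725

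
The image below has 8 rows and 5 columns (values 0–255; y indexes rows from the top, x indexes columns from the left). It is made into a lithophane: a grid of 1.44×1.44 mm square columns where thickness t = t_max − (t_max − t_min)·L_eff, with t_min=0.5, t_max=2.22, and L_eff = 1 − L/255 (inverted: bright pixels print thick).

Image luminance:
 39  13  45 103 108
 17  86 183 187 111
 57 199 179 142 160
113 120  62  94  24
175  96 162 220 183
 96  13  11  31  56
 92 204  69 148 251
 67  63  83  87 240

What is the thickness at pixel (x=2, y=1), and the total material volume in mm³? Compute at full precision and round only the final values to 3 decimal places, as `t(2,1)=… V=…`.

t(2,1)=1.734 V=102.859

span = t_max - t_min = 2.22 - 0.5 = 1.720
L(2,1) = 183, L_eff = 1 - 183/255 = 0.282353 (inverted)
t(2,1) = 2.22 - 1.720·0.282353 = 1.734
Σt over all 8·5 pixels = 105409/2125 ≈ 49.6042353
V = pitch²·Σt = 1.44²·105409/2125 = 102.859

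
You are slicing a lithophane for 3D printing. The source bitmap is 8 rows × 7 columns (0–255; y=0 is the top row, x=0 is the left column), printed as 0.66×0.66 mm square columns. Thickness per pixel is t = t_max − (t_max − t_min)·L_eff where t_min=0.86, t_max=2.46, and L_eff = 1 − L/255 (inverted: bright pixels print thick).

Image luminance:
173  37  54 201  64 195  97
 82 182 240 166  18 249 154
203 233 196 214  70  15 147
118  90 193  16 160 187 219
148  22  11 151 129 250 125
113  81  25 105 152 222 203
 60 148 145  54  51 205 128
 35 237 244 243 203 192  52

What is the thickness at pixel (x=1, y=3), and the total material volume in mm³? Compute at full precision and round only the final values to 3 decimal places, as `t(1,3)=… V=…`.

t(1,3)=1.425 V=42.043

span = t_max - t_min = 2.46 - 0.86 = 1.600
L(1,3) = 90, L_eff = 1 - 90/255 = 0.647059 (inverted)
t(1,3) = 2.46 - 1.600·0.647059 = 1.425
Σt over all 8·7 pixels = 8204/85 ≈ 96.5176471
V = pitch²·Σt = 0.66²·8204/85 = 42.043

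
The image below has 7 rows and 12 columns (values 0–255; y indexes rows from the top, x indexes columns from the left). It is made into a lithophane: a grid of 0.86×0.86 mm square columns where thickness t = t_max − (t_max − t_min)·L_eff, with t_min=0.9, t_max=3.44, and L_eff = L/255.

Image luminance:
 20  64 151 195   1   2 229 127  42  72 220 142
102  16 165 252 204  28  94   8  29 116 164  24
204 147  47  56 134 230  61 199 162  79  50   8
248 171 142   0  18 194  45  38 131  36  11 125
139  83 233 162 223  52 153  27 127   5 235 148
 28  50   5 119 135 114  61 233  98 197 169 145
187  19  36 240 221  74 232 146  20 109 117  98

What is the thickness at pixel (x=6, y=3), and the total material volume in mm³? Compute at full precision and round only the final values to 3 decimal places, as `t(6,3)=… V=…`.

span = t_max - t_min = 3.44 - 0.9 = 2.540
L(6,3) = 45, L_eff = 45/255 = 0.176471
t(6,3) = 3.44 - 2.540·0.176471 = 2.992
Σt over all 7·12 pixels = 2484979/12750 ≈ 194.9003137
V = pitch²·Σt = 0.86²·2484979/12750 = 144.148

t(6,3)=2.992 V=144.148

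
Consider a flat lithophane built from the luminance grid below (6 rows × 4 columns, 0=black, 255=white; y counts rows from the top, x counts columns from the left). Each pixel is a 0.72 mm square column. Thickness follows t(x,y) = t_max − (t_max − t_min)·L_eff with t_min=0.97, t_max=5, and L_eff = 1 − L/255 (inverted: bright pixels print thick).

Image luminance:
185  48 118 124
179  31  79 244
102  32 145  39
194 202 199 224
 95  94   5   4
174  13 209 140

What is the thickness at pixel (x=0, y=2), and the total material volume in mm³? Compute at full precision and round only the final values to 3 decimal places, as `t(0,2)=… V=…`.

span = t_max - t_min = 5 - 0.97 = 4.030
L(0,2) = 102, L_eff = 1 - 102/255 = 0.600000 (inverted)
t(0,2) = 5 - 4.030·0.600000 = 2.582
Σt over all 6·4 pixels = 1753877/25500 ≈ 68.7794902
V = pitch²·Σt = 0.72²·1753877/25500 = 35.655

t(0,2)=2.582 V=35.655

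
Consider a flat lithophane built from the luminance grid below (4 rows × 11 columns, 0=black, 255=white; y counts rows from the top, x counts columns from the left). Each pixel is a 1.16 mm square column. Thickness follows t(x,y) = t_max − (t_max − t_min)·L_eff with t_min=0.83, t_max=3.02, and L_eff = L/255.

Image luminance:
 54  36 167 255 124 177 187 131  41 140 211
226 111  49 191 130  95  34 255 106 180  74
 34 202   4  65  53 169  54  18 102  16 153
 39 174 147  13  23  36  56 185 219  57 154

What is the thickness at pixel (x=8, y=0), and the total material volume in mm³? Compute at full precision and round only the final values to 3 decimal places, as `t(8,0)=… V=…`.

t(8,0)=2.668 V=121.634

span = t_max - t_min = 3.02 - 0.83 = 2.190
L(8,0) = 41, L_eff = 41/255 = 0.160784
t(8,0) = 3.02 - 2.190·0.160784 = 2.668
Σt over all 4·11 pixels = 90.394
V = pitch²·Σt = 1.16²·90.394 = 121.634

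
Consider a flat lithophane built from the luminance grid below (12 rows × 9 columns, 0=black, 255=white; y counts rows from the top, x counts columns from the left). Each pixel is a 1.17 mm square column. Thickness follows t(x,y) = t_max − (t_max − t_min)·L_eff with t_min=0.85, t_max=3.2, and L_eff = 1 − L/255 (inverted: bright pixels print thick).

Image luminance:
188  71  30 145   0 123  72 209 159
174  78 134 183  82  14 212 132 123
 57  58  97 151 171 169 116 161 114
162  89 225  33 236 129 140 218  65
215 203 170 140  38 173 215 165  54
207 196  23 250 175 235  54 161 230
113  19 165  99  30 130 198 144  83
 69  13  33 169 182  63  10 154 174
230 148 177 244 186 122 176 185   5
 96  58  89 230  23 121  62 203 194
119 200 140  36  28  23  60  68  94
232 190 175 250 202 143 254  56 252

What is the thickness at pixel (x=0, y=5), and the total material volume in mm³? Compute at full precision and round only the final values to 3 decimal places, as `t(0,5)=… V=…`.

span = t_max - t_min = 3.2 - 0.85 = 2.350
L(0,5) = 207, L_eff = 1 - 207/255 = 0.188235 (inverted)
t(0,5) = 3.2 - 2.350·0.188235 = 2.758
Σt over all 12·9 pixels = 380767/1700 ≈ 223.9805882
V = pitch²·Σt = 1.17²·380767/1700 = 306.607

t(0,5)=2.758 V=306.607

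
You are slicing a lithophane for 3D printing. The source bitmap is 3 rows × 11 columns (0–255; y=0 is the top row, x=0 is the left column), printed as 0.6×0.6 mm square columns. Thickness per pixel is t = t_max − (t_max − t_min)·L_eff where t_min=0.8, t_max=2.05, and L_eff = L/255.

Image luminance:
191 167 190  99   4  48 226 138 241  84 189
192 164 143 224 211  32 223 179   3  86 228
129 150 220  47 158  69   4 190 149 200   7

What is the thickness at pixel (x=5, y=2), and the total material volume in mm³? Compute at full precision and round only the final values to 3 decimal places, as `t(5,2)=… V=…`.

span = t_max - t_min = 2.05 - 0.8 = 1.250
L(5,2) = 69, L_eff = 69/255 = 0.270588
t(5,2) = 2.05 - 1.250·0.270588 = 1.712
Σt over all 3·11 pixels = 23039/510 ≈ 45.1745098
V = pitch²·Σt = 0.6²·23039/510 = 16.263

t(5,2)=1.712 V=16.263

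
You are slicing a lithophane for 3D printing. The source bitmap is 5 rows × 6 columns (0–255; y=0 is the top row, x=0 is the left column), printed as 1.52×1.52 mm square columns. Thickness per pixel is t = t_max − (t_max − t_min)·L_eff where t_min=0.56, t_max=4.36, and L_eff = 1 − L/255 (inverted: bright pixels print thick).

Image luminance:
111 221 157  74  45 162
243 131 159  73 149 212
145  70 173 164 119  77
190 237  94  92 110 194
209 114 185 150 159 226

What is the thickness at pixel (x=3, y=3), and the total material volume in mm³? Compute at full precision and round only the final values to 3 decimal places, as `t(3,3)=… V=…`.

t(3,3)=1.931 V=191.854

span = t_max - t_min = 4.36 - 0.56 = 3.800
L(3,3) = 92, L_eff = 1 - 92/255 = 0.639216 (inverted)
t(3,3) = 4.36 - 3.800·0.639216 = 1.931
Σt over all 5·6 pixels = 4235/51 ≈ 83.0392157
V = pitch²·Σt = 1.52²·4235/51 = 191.854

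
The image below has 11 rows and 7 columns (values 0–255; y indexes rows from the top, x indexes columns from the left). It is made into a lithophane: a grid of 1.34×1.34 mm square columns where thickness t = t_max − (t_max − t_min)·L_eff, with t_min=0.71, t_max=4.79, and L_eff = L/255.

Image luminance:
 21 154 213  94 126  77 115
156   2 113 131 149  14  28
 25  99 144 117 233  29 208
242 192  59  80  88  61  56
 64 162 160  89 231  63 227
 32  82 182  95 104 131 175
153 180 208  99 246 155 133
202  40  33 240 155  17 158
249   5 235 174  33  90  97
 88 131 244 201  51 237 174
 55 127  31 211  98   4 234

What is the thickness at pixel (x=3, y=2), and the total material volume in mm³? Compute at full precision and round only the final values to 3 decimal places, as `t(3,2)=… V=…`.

span = t_max - t_min = 4.79 - 0.71 = 4.080
L(3,2) = 117, L_eff = 117/255 = 0.458824
t(3,2) = 4.79 - 4.080·0.458824 = 2.918
Σt over all 11·7 pixels = 215.054
V = pitch²·Σt = 1.34²·215.054 = 386.151

t(3,2)=2.918 V=386.151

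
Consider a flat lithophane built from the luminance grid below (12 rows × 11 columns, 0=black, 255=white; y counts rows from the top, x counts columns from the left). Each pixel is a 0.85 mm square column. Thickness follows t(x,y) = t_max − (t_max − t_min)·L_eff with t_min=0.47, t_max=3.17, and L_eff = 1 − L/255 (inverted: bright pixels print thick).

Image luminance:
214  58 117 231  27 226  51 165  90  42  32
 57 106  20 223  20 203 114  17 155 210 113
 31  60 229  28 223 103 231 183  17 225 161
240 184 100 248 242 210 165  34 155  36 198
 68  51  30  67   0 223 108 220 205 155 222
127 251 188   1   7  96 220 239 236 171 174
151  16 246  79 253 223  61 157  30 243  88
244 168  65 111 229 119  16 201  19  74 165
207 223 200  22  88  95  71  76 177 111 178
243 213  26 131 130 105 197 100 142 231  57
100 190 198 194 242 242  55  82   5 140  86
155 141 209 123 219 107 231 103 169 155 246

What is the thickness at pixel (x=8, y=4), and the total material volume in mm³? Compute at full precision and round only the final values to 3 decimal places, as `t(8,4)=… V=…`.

span = t_max - t_min = 3.17 - 0.47 = 2.700
L(8,4) = 205, L_eff = 1 - 205/255 = 0.196078 (inverted)
t(8,4) = 3.17 - 2.700·0.196078 = 2.641
Σt over all 12·11 pixels = 108384/425 ≈ 255.0211765
V = pitch²·Σt = 0.85²·108384/425 = 184.253

t(8,4)=2.641 V=184.253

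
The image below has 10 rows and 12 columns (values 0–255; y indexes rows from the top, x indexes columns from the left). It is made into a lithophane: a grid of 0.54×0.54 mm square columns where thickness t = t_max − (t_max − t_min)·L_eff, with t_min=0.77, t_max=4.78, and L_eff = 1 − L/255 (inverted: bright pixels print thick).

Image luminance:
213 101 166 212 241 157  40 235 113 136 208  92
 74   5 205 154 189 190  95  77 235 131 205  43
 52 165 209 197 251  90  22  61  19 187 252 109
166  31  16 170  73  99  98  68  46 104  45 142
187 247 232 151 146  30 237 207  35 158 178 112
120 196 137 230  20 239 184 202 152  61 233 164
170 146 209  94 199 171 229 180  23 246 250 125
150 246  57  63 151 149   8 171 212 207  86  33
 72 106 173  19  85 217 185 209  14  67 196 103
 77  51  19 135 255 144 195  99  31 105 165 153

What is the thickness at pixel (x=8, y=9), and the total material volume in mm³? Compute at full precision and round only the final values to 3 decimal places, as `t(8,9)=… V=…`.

t(8,9)=1.257 V=102.592

span = t_max - t_min = 4.78 - 0.77 = 4.010
L(8,9) = 31, L_eff = 1 - 31/255 = 0.878431 (inverted)
t(8,9) = 4.78 - 4.010·0.878431 = 1.257
Σt over all 10·12 pixels = 2990499/8500 ≈ 351.8234118
V = pitch²·Σt = 0.54²·2990499/8500 = 102.592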